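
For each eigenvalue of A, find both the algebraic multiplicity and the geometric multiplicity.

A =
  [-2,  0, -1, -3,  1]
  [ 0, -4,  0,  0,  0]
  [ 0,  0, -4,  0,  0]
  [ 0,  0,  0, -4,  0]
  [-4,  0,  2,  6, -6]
λ = -4: alg = 5, geom = 4

Step 1 — factor the characteristic polynomial to read off the algebraic multiplicities:
  χ_A(x) = (x + 4)^5

Step 2 — compute geometric multiplicities via the rank-nullity identity g(λ) = n − rank(A − λI):
  rank(A − (-4)·I) = 1, so dim ker(A − (-4)·I) = n − 1 = 4

Summary:
  λ = -4: algebraic multiplicity = 5, geometric multiplicity = 4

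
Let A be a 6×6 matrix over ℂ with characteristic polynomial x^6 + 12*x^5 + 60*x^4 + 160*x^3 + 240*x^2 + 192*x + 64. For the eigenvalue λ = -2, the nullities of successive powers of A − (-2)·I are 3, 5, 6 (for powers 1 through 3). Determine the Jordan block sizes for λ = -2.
Block sizes for λ = -2: [3, 2, 1]

From the dimensions of kernels of powers, the number of Jordan blocks of size at least j is d_j − d_{j−1} where d_j = dim ker(N^j) (with d_0 = 0). Computing the differences gives [3, 2, 1].
The number of blocks of size exactly k is (#blocks of size ≥ k) − (#blocks of size ≥ k + 1), so the partition is: 1 block(s) of size 1, 1 block(s) of size 2, 1 block(s) of size 3.
In nonincreasing order the block sizes are [3, 2, 1].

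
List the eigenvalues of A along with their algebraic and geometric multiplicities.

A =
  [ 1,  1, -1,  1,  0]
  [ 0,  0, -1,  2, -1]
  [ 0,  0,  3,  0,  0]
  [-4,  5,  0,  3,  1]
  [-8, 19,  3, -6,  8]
λ = 3: alg = 5, geom = 2

Step 1 — factor the characteristic polynomial to read off the algebraic multiplicities:
  χ_A(x) = (x - 3)^5

Step 2 — compute geometric multiplicities via the rank-nullity identity g(λ) = n − rank(A − λI):
  rank(A − (3)·I) = 3, so dim ker(A − (3)·I) = n − 3 = 2

Summary:
  λ = 3: algebraic multiplicity = 5, geometric multiplicity = 2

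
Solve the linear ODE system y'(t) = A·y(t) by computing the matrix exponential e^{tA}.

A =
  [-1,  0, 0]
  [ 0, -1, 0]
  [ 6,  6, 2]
e^{tA} =
  [exp(-t), 0, 0]
  [0, exp(-t), 0]
  [2*exp(2*t) - 2*exp(-t), 2*exp(2*t) - 2*exp(-t), exp(2*t)]

Strategy: write A = P · J · P⁻¹ where J is a Jordan canonical form, so e^{tA} = P · e^{tJ} · P⁻¹, and e^{tJ} can be computed block-by-block.

A has Jordan form
J =
  [-1,  0, 0]
  [ 0, -1, 0]
  [ 0,  0, 2]
(up to reordering of blocks).

Per-block formulas:
  For a 1×1 block at λ = -1: exp(t · [-1]) = [e^(-1t)].
  For a 1×1 block at λ = 2: exp(t · [2]) = [e^(2t)].

After assembling e^{tJ} and conjugating by P, we get:

e^{tA} =
  [exp(-t), 0, 0]
  [0, exp(-t), 0]
  [2*exp(2*t) - 2*exp(-t), 2*exp(2*t) - 2*exp(-t), exp(2*t)]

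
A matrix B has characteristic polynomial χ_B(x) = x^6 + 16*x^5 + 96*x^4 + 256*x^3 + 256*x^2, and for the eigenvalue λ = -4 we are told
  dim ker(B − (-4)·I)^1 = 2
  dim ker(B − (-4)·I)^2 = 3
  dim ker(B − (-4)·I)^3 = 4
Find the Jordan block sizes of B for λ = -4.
Block sizes for λ = -4: [3, 1]

From the dimensions of kernels of powers, the number of Jordan blocks of size at least j is d_j − d_{j−1} where d_j = dim ker(N^j) (with d_0 = 0). Computing the differences gives [2, 1, 1].
The number of blocks of size exactly k is (#blocks of size ≥ k) − (#blocks of size ≥ k + 1), so the partition is: 1 block(s) of size 1, 1 block(s) of size 3.
In nonincreasing order the block sizes are [3, 1].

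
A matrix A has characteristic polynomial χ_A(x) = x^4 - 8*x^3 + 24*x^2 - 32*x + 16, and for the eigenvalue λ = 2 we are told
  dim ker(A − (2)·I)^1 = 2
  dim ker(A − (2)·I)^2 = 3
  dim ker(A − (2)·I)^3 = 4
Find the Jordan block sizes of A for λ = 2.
Block sizes for λ = 2: [3, 1]

From the dimensions of kernels of powers, the number of Jordan blocks of size at least j is d_j − d_{j−1} where d_j = dim ker(N^j) (with d_0 = 0). Computing the differences gives [2, 1, 1].
The number of blocks of size exactly k is (#blocks of size ≥ k) − (#blocks of size ≥ k + 1), so the partition is: 1 block(s) of size 1, 1 block(s) of size 3.
In nonincreasing order the block sizes are [3, 1].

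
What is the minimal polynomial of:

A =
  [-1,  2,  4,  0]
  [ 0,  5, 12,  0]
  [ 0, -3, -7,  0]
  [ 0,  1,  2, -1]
x^2 + 2*x + 1

The characteristic polynomial is χ_A(x) = (x + 1)^4, so the eigenvalues are known. The minimal polynomial is
  m_A(x) = Π_λ (x − λ)^{k_λ}
where k_λ is the size of the *largest* Jordan block for λ (equivalently, the smallest k with (A − λI)^k v = 0 for every generalised eigenvector v of λ).

  λ = -1: largest Jordan block has size 2, contributing (x + 1)^2

So m_A(x) = (x + 1)^2 = x^2 + 2*x + 1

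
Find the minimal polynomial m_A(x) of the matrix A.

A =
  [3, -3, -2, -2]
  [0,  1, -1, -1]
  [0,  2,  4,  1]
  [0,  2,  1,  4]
x^3 - 9*x^2 + 27*x - 27

The characteristic polynomial is χ_A(x) = (x - 3)^4, so the eigenvalues are known. The minimal polynomial is
  m_A(x) = Π_λ (x − λ)^{k_λ}
where k_λ is the size of the *largest* Jordan block for λ (equivalently, the smallest k with (A − λI)^k v = 0 for every generalised eigenvector v of λ).

  λ = 3: largest Jordan block has size 3, contributing (x − 3)^3

So m_A(x) = (x - 3)^3 = x^3 - 9*x^2 + 27*x - 27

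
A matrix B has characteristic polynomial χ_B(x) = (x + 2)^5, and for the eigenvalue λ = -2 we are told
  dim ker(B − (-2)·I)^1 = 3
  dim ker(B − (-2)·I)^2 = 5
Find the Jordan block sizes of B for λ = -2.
Block sizes for λ = -2: [2, 2, 1]

From the dimensions of kernels of powers, the number of Jordan blocks of size at least j is d_j − d_{j−1} where d_j = dim ker(N^j) (with d_0 = 0). Computing the differences gives [3, 2].
The number of blocks of size exactly k is (#blocks of size ≥ k) − (#blocks of size ≥ k + 1), so the partition is: 1 block(s) of size 1, 2 block(s) of size 2.
In nonincreasing order the block sizes are [2, 2, 1].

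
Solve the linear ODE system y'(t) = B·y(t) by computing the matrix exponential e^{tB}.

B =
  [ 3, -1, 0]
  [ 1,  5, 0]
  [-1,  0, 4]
e^{tB} =
  [-t*exp(4*t) + exp(4*t), -t*exp(4*t), 0]
  [t*exp(4*t), t*exp(4*t) + exp(4*t), 0]
  [t^2*exp(4*t)/2 - t*exp(4*t), t^2*exp(4*t)/2, exp(4*t)]

Strategy: write B = P · J · P⁻¹ where J is a Jordan canonical form, so e^{tB} = P · e^{tJ} · P⁻¹, and e^{tJ} can be computed block-by-block.

B has Jordan form
J =
  [4, 1, 0]
  [0, 4, 1]
  [0, 0, 4]
(up to reordering of blocks).

Per-block formulas:
  For a 3×3 Jordan block J_3(4): exp(t · J_3(4)) = e^(4t)·(I + t·N + (t^2/2)·N^2), where N is the 3×3 nilpotent shift.

After assembling e^{tJ} and conjugating by P, we get:

e^{tB} =
  [-t*exp(4*t) + exp(4*t), -t*exp(4*t), 0]
  [t*exp(4*t), t*exp(4*t) + exp(4*t), 0]
  [t^2*exp(4*t)/2 - t*exp(4*t), t^2*exp(4*t)/2, exp(4*t)]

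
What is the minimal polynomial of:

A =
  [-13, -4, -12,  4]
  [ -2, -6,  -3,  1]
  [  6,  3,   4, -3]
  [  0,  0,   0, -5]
x^2 + 10*x + 25

The characteristic polynomial is χ_A(x) = (x + 5)^4, so the eigenvalues are known. The minimal polynomial is
  m_A(x) = Π_λ (x − λ)^{k_λ}
where k_λ is the size of the *largest* Jordan block for λ (equivalently, the smallest k with (A − λI)^k v = 0 for every generalised eigenvector v of λ).

  λ = -5: largest Jordan block has size 2, contributing (x + 5)^2

So m_A(x) = (x + 5)^2 = x^2 + 10*x + 25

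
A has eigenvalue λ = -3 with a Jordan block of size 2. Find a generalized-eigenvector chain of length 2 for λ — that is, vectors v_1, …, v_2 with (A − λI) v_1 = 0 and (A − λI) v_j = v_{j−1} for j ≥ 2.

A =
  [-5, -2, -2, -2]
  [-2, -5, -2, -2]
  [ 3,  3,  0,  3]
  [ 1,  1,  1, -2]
A Jordan chain for λ = -3 of length 2:
v_1 = (-2, -2, 3, 1)ᵀ
v_2 = (1, 0, 0, 0)ᵀ

Let N = A − (-3)·I. We want v_2 with N^2 v_2 = 0 but N^1 v_2 ≠ 0; then v_{j-1} := N · v_j for j = 2, …, 2.

Pick v_2 = (1, 0, 0, 0)ᵀ.
Then v_1 = N · v_2 = (-2, -2, 3, 1)ᵀ.

Sanity check: (A − (-3)·I) v_1 = (0, 0, 0, 0)ᵀ = 0. ✓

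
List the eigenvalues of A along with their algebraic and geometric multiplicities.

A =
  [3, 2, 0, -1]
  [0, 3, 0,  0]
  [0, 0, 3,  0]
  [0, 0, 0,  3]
λ = 3: alg = 4, geom = 3

Step 1 — factor the characteristic polynomial to read off the algebraic multiplicities:
  χ_A(x) = (x - 3)^4

Step 2 — compute geometric multiplicities via the rank-nullity identity g(λ) = n − rank(A − λI):
  rank(A − (3)·I) = 1, so dim ker(A − (3)·I) = n − 1 = 3

Summary:
  λ = 3: algebraic multiplicity = 4, geometric multiplicity = 3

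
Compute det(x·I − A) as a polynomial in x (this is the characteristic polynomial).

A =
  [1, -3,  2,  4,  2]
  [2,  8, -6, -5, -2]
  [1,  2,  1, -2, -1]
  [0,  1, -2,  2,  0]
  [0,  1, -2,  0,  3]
x^5 - 15*x^4 + 90*x^3 - 270*x^2 + 405*x - 243

Expanding det(x·I − A) (e.g. by cofactor expansion or by noting that A is similar to its Jordan form J, which has the same characteristic polynomial as A) gives
  χ_A(x) = x^5 - 15*x^4 + 90*x^3 - 270*x^2 + 405*x - 243
which factors as (x - 3)^5. The eigenvalues (with algebraic multiplicities) are λ = 3 with multiplicity 5.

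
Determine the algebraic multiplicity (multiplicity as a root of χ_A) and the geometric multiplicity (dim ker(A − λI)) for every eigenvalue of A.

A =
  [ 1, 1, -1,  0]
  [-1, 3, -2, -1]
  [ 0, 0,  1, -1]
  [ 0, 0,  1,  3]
λ = 2: alg = 4, geom = 2

Step 1 — factor the characteristic polynomial to read off the algebraic multiplicities:
  χ_A(x) = (x - 2)^4

Step 2 — compute geometric multiplicities via the rank-nullity identity g(λ) = n − rank(A − λI):
  rank(A − (2)·I) = 2, so dim ker(A − (2)·I) = n − 2 = 2

Summary:
  λ = 2: algebraic multiplicity = 4, geometric multiplicity = 2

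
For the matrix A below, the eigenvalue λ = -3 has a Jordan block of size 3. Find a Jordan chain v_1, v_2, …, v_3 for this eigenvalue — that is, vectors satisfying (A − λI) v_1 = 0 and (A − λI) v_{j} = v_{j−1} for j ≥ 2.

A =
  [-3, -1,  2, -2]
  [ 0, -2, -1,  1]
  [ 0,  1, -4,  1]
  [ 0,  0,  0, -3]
A Jordan chain for λ = -3 of length 3:
v_1 = (1, 0, 0, 0)ᵀ
v_2 = (-1, 1, 1, 0)ᵀ
v_3 = (0, 1, 0, 0)ᵀ

Let N = A − (-3)·I. We want v_3 with N^3 v_3 = 0 but N^2 v_3 ≠ 0; then v_{j-1} := N · v_j for j = 3, …, 2.

Pick v_3 = (0, 1, 0, 0)ᵀ.
Then v_2 = N · v_3 = (-1, 1, 1, 0)ᵀ.
Then v_1 = N · v_2 = (1, 0, 0, 0)ᵀ.

Sanity check: (A − (-3)·I) v_1 = (0, 0, 0, 0)ᵀ = 0. ✓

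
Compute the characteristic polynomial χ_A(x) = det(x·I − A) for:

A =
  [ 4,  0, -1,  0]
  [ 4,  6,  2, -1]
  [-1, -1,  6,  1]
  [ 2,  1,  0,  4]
x^4 - 20*x^3 + 150*x^2 - 500*x + 625

Expanding det(x·I − A) (e.g. by cofactor expansion or by noting that A is similar to its Jordan form J, which has the same characteristic polynomial as A) gives
  χ_A(x) = x^4 - 20*x^3 + 150*x^2 - 500*x + 625
which factors as (x - 5)^4. The eigenvalues (with algebraic multiplicities) are λ = 5 with multiplicity 4.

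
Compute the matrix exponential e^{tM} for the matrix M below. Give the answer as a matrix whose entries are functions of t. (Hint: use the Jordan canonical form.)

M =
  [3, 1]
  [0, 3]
e^{tM} =
  [exp(3*t), t*exp(3*t)]
  [0, exp(3*t)]

Strategy: write M = P · J · P⁻¹ where J is a Jordan canonical form, so e^{tM} = P · e^{tJ} · P⁻¹, and e^{tJ} can be computed block-by-block.

M has Jordan form
J =
  [3, 1]
  [0, 3]
(up to reordering of blocks).

Per-block formulas:
  For a 2×2 Jordan block J_2(3): exp(t · J_2(3)) = e^(3t)·(I + t·N), where N is the 2×2 nilpotent shift.

After assembling e^{tJ} and conjugating by P, we get:

e^{tM} =
  [exp(3*t), t*exp(3*t)]
  [0, exp(3*t)]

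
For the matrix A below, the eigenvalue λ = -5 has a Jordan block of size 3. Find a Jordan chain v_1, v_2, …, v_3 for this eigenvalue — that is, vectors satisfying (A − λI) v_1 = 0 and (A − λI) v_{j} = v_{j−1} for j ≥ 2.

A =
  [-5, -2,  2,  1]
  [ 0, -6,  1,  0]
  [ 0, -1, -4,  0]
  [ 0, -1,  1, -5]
A Jordan chain for λ = -5 of length 3:
v_1 = (-1, 0, 0, 0)ᵀ
v_2 = (-2, -1, -1, -1)ᵀ
v_3 = (0, 1, 0, 0)ᵀ

Let N = A − (-5)·I. We want v_3 with N^3 v_3 = 0 but N^2 v_3 ≠ 0; then v_{j-1} := N · v_j for j = 3, …, 2.

Pick v_3 = (0, 1, 0, 0)ᵀ.
Then v_2 = N · v_3 = (-2, -1, -1, -1)ᵀ.
Then v_1 = N · v_2 = (-1, 0, 0, 0)ᵀ.

Sanity check: (A − (-5)·I) v_1 = (0, 0, 0, 0)ᵀ = 0. ✓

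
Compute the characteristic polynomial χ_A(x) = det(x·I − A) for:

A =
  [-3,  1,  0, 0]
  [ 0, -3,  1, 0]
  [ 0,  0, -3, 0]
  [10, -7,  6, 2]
x^4 + 7*x^3 + 9*x^2 - 27*x - 54

Expanding det(x·I − A) (e.g. by cofactor expansion or by noting that A is similar to its Jordan form J, which has the same characteristic polynomial as A) gives
  χ_A(x) = x^4 + 7*x^3 + 9*x^2 - 27*x - 54
which factors as (x - 2)*(x + 3)^3. The eigenvalues (with algebraic multiplicities) are λ = -3 with multiplicity 3, λ = 2 with multiplicity 1.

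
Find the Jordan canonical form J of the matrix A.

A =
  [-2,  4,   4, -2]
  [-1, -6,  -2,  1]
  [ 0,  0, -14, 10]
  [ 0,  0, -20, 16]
J_2(-4) ⊕ J_1(-4) ⊕ J_1(6)

The characteristic polynomial is
  det(x·I − A) = x^4 + 6*x^3 - 24*x^2 - 224*x - 384 = (x - 6)*(x + 4)^3

Eigenvalues and multiplicities (the geometric multiplicity of λ is n − rank(A − λI), which equals the number of Jordan blocks for λ):
  λ = -4: algebraic multiplicity = 3, geometric multiplicity = 2
  λ = 6: algebraic multiplicity = 1, geometric multiplicity = 1

Determining the block sizes for each eigenvalue:
  λ = -4: 2 blocks summing to 3 forces exactly one block of size 2 and the rest size 1 → block sizes [2, 1]
  λ = 6: one block (gm = 1), so the single block has size am = 1 → block sizes [1]

Assembling the blocks gives a Jordan form
J =
  [-4,  1,  0, 0]
  [ 0, -4,  0, 0]
  [ 0,  0, -4, 0]
  [ 0,  0,  0, 6]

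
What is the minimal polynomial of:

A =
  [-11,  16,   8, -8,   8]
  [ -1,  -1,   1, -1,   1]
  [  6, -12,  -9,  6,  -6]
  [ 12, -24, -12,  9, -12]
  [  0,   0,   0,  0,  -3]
x^2 + 6*x + 9

The characteristic polynomial is χ_A(x) = (x + 3)^5, so the eigenvalues are known. The minimal polynomial is
  m_A(x) = Π_λ (x − λ)^{k_λ}
where k_λ is the size of the *largest* Jordan block for λ (equivalently, the smallest k with (A − λI)^k v = 0 for every generalised eigenvector v of λ).

  λ = -3: largest Jordan block has size 2, contributing (x + 3)^2

So m_A(x) = (x + 3)^2 = x^2 + 6*x + 9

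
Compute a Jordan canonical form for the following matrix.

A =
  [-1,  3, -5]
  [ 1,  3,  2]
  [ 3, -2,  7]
J_3(3)

The characteristic polynomial is
  det(x·I − A) = x^3 - 9*x^2 + 27*x - 27 = (x - 3)^3

Eigenvalues and multiplicities (the geometric multiplicity of λ is n − rank(A − λI), which equals the number of Jordan blocks for λ):
  λ = 3: algebraic multiplicity = 3, geometric multiplicity = 1

Determining the block sizes for each eigenvalue:
  λ = 3: one block (gm = 1), so the single block has size am = 3 → block sizes [3]

Assembling the blocks gives a Jordan form
J =
  [3, 1, 0]
  [0, 3, 1]
  [0, 0, 3]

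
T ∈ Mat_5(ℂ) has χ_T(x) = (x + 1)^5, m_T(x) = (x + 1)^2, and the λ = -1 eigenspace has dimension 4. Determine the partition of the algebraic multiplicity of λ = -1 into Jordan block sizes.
Block sizes for λ = -1: [2, 1, 1, 1]

Step 1 — from the characteristic polynomial, algebraic multiplicity of λ = -1 is 5. From dim ker(T − (-1)·I) = 4, there are exactly 4 Jordan blocks for λ = -1.
Step 2 — from the minimal polynomial, the factor (x + 1)^2 tells us the largest block for λ = -1 has size 2.
Step 3 — with total size 5, 4 blocks, and largest block 2, the block sizes (in nonincreasing order) are [2, 1, 1, 1].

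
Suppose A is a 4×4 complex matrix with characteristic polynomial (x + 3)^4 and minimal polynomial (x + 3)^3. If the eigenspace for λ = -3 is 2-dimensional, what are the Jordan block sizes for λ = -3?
Block sizes for λ = -3: [3, 1]

Step 1 — from the characteristic polynomial, algebraic multiplicity of λ = -3 is 4. From dim ker(A − (-3)·I) = 2, there are exactly 2 Jordan blocks for λ = -3.
Step 2 — from the minimal polynomial, the factor (x + 3)^3 tells us the largest block for λ = -3 has size 3.
Step 3 — with total size 4, 2 blocks, and largest block 3, the block sizes (in nonincreasing order) are [3, 1].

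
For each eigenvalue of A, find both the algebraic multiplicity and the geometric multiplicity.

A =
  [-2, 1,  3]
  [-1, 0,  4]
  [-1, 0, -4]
λ = -2: alg = 3, geom = 1

Step 1 — factor the characteristic polynomial to read off the algebraic multiplicities:
  χ_A(x) = (x + 2)^3

Step 2 — compute geometric multiplicities via the rank-nullity identity g(λ) = n − rank(A − λI):
  rank(A − (-2)·I) = 2, so dim ker(A − (-2)·I) = n − 2 = 1

Summary:
  λ = -2: algebraic multiplicity = 3, geometric multiplicity = 1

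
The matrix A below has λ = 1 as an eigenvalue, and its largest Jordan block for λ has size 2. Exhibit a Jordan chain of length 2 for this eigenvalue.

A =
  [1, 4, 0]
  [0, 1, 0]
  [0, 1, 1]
A Jordan chain for λ = 1 of length 2:
v_1 = (4, 0, 1)ᵀ
v_2 = (0, 1, 0)ᵀ

Let N = A − (1)·I. We want v_2 with N^2 v_2 = 0 but N^1 v_2 ≠ 0; then v_{j-1} := N · v_j for j = 2, …, 2.

Pick v_2 = (0, 1, 0)ᵀ.
Then v_1 = N · v_2 = (4, 0, 1)ᵀ.

Sanity check: (A − (1)·I) v_1 = (0, 0, 0)ᵀ = 0. ✓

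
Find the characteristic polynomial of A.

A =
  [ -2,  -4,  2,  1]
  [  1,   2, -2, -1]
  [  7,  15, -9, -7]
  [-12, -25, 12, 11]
x^4 - 2*x^3 - 12*x^2 - 14*x - 5

Expanding det(x·I − A) (e.g. by cofactor expansion or by noting that A is similar to its Jordan form J, which has the same characteristic polynomial as A) gives
  χ_A(x) = x^4 - 2*x^3 - 12*x^2 - 14*x - 5
which factors as (x - 5)*(x + 1)^3. The eigenvalues (with algebraic multiplicities) are λ = -1 with multiplicity 3, λ = 5 with multiplicity 1.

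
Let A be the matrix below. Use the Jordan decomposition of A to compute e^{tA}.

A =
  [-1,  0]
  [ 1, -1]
e^{tA} =
  [exp(-t), 0]
  [t*exp(-t), exp(-t)]

Strategy: write A = P · J · P⁻¹ where J is a Jordan canonical form, so e^{tA} = P · e^{tJ} · P⁻¹, and e^{tJ} can be computed block-by-block.

A has Jordan form
J =
  [-1,  1]
  [ 0, -1]
(up to reordering of blocks).

Per-block formulas:
  For a 2×2 Jordan block J_2(-1): exp(t · J_2(-1)) = e^(-1t)·(I + t·N), where N is the 2×2 nilpotent shift.

After assembling e^{tJ} and conjugating by P, we get:

e^{tA} =
  [exp(-t), 0]
  [t*exp(-t), exp(-t)]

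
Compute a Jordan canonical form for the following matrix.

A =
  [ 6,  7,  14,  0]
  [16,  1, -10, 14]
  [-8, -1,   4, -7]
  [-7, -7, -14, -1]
J_1(-1) ⊕ J_1(-1) ⊕ J_2(6)

The characteristic polynomial is
  det(x·I − A) = x^4 - 10*x^3 + 13*x^2 + 60*x + 36 = (x - 6)^2*(x + 1)^2

Eigenvalues and multiplicities (the geometric multiplicity of λ is n − rank(A − λI), which equals the number of Jordan blocks for λ):
  λ = -1: algebraic multiplicity = 2, geometric multiplicity = 2
  λ = 6: algebraic multiplicity = 2, geometric multiplicity = 1

Determining the block sizes for each eigenvalue:
  λ = -1: gm = am = 2, so every block has size 1 → block sizes [1, 1]
  λ = 6: one block (gm = 1), so the single block has size am = 2 → block sizes [2]

Assembling the blocks gives a Jordan form
J =
  [-1,  0, 0, 0]
  [ 0, -1, 0, 0]
  [ 0,  0, 6, 1]
  [ 0,  0, 0, 6]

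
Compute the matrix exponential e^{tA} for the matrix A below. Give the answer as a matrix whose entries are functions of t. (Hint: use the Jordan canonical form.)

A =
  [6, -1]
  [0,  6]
e^{tA} =
  [exp(6*t), -t*exp(6*t)]
  [0, exp(6*t)]

Strategy: write A = P · J · P⁻¹ where J is a Jordan canonical form, so e^{tA} = P · e^{tJ} · P⁻¹, and e^{tJ} can be computed block-by-block.

A has Jordan form
J =
  [6, 1]
  [0, 6]
(up to reordering of blocks).

Per-block formulas:
  For a 2×2 Jordan block J_2(6): exp(t · J_2(6)) = e^(6t)·(I + t·N), where N is the 2×2 nilpotent shift.

After assembling e^{tJ} and conjugating by P, we get:

e^{tA} =
  [exp(6*t), -t*exp(6*t)]
  [0, exp(6*t)]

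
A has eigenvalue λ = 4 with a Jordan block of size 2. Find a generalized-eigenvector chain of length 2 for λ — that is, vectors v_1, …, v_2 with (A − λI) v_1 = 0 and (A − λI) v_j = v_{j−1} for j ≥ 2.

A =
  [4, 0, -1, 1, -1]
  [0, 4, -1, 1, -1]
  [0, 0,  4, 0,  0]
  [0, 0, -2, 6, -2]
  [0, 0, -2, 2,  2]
A Jordan chain for λ = 4 of length 2:
v_1 = (-1, -1, 0, -2, -2)ᵀ
v_2 = (0, 0, 1, 0, 0)ᵀ

Let N = A − (4)·I. We want v_2 with N^2 v_2 = 0 but N^1 v_2 ≠ 0; then v_{j-1} := N · v_j for j = 2, …, 2.

Pick v_2 = (0, 0, 1, 0, 0)ᵀ.
Then v_1 = N · v_2 = (-1, -1, 0, -2, -2)ᵀ.

Sanity check: (A − (4)·I) v_1 = (0, 0, 0, 0, 0)ᵀ = 0. ✓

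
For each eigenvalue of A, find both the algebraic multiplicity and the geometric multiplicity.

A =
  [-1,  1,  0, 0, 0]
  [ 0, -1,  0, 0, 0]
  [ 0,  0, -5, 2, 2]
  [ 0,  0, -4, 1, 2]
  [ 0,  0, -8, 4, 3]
λ = -1: alg = 4, geom = 3; λ = 1: alg = 1, geom = 1

Step 1 — factor the characteristic polynomial to read off the algebraic multiplicities:
  χ_A(x) = (x - 1)*(x + 1)^4

Step 2 — compute geometric multiplicities via the rank-nullity identity g(λ) = n − rank(A − λI):
  rank(A − (-1)·I) = 2, so dim ker(A − (-1)·I) = n − 2 = 3
  rank(A − (1)·I) = 4, so dim ker(A − (1)·I) = n − 4 = 1

Summary:
  λ = -1: algebraic multiplicity = 4, geometric multiplicity = 3
  λ = 1: algebraic multiplicity = 1, geometric multiplicity = 1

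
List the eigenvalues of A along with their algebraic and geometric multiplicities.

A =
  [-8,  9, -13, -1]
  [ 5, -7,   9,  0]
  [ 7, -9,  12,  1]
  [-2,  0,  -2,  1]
λ = -1: alg = 3, geom = 1; λ = 1: alg = 1, geom = 1

Step 1 — factor the characteristic polynomial to read off the algebraic multiplicities:
  χ_A(x) = (x - 1)*(x + 1)^3

Step 2 — compute geometric multiplicities via the rank-nullity identity g(λ) = n − rank(A − λI):
  rank(A − (-1)·I) = 3, so dim ker(A − (-1)·I) = n − 3 = 1
  rank(A − (1)·I) = 3, so dim ker(A − (1)·I) = n − 3 = 1

Summary:
  λ = -1: algebraic multiplicity = 3, geometric multiplicity = 1
  λ = 1: algebraic multiplicity = 1, geometric multiplicity = 1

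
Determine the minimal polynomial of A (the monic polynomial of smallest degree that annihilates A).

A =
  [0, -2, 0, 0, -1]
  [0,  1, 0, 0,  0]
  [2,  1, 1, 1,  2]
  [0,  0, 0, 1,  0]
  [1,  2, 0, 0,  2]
x^2 - 2*x + 1

The characteristic polynomial is χ_A(x) = (x - 1)^5, so the eigenvalues are known. The minimal polynomial is
  m_A(x) = Π_λ (x − λ)^{k_λ}
where k_λ is the size of the *largest* Jordan block for λ (equivalently, the smallest k with (A − λI)^k v = 0 for every generalised eigenvector v of λ).

  λ = 1: largest Jordan block has size 2, contributing (x − 1)^2

So m_A(x) = (x - 1)^2 = x^2 - 2*x + 1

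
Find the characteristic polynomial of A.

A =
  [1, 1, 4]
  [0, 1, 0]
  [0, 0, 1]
x^3 - 3*x^2 + 3*x - 1

Expanding det(x·I − A) (e.g. by cofactor expansion or by noting that A is similar to its Jordan form J, which has the same characteristic polynomial as A) gives
  χ_A(x) = x^3 - 3*x^2 + 3*x - 1
which factors as (x - 1)^3. The eigenvalues (with algebraic multiplicities) are λ = 1 with multiplicity 3.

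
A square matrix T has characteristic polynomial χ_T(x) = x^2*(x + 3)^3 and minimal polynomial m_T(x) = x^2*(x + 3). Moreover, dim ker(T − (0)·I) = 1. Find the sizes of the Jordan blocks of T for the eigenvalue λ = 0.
Block sizes for λ = 0: [2]

Step 1 — from the characteristic polynomial, algebraic multiplicity of λ = 0 is 2. From dim ker(T − (0)·I) = 1, there are exactly 1 Jordan blocks for λ = 0.
Step 2 — from the minimal polynomial, the factor (x − 0)^2 tells us the largest block for λ = 0 has size 2.
Step 3 — with total size 2, 1 blocks, and largest block 2, the block sizes (in nonincreasing order) are [2].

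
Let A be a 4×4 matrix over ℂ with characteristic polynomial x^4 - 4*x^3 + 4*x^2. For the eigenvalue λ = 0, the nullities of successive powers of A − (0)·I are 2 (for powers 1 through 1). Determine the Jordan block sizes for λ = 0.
Block sizes for λ = 0: [1, 1]

From the dimensions of kernels of powers, the number of Jordan blocks of size at least j is d_j − d_{j−1} where d_j = dim ker(N^j) (with d_0 = 0). Computing the differences gives [2].
The number of blocks of size exactly k is (#blocks of size ≥ k) − (#blocks of size ≥ k + 1), so the partition is: 2 block(s) of size 1.
In nonincreasing order the block sizes are [1, 1].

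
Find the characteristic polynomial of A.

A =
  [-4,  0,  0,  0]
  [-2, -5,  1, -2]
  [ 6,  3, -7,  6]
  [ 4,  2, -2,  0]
x^4 + 16*x^3 + 96*x^2 + 256*x + 256

Expanding det(x·I − A) (e.g. by cofactor expansion or by noting that A is similar to its Jordan form J, which has the same characteristic polynomial as A) gives
  χ_A(x) = x^4 + 16*x^3 + 96*x^2 + 256*x + 256
which factors as (x + 4)^4. The eigenvalues (with algebraic multiplicities) are λ = -4 with multiplicity 4.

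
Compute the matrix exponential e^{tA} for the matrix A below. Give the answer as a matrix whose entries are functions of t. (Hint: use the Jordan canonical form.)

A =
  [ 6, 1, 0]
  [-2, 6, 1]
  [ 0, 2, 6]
e^{tA} =
  [-t^2*exp(6*t) + exp(6*t), t*exp(6*t), t^2*exp(6*t)/2]
  [-2*t*exp(6*t), exp(6*t), t*exp(6*t)]
  [-2*t^2*exp(6*t), 2*t*exp(6*t), t^2*exp(6*t) + exp(6*t)]

Strategy: write A = P · J · P⁻¹ where J is a Jordan canonical form, so e^{tA} = P · e^{tJ} · P⁻¹, and e^{tJ} can be computed block-by-block.

A has Jordan form
J =
  [6, 1, 0]
  [0, 6, 1]
  [0, 0, 6]
(up to reordering of blocks).

Per-block formulas:
  For a 3×3 Jordan block J_3(6): exp(t · J_3(6)) = e^(6t)·(I + t·N + (t^2/2)·N^2), where N is the 3×3 nilpotent shift.

After assembling e^{tJ} and conjugating by P, we get:

e^{tA} =
  [-t^2*exp(6*t) + exp(6*t), t*exp(6*t), t^2*exp(6*t)/2]
  [-2*t*exp(6*t), exp(6*t), t*exp(6*t)]
  [-2*t^2*exp(6*t), 2*t*exp(6*t), t^2*exp(6*t) + exp(6*t)]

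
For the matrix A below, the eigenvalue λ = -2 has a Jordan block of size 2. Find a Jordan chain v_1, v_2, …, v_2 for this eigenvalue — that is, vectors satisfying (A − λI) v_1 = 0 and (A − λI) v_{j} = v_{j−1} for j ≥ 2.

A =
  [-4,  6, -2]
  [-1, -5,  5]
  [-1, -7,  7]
A Jordan chain for λ = -2 of length 2:
v_1 = (-2, -1, -1)ᵀ
v_2 = (1, 0, 0)ᵀ

Let N = A − (-2)·I. We want v_2 with N^2 v_2 = 0 but N^1 v_2 ≠ 0; then v_{j-1} := N · v_j for j = 2, …, 2.

Pick v_2 = (1, 0, 0)ᵀ.
Then v_1 = N · v_2 = (-2, -1, -1)ᵀ.

Sanity check: (A − (-2)·I) v_1 = (0, 0, 0)ᵀ = 0. ✓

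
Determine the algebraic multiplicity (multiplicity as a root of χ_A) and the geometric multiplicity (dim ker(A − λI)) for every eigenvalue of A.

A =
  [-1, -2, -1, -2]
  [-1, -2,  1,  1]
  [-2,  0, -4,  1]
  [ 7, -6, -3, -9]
λ = -4: alg = 4, geom = 2

Step 1 — factor the characteristic polynomial to read off the algebraic multiplicities:
  χ_A(x) = (x + 4)^4

Step 2 — compute geometric multiplicities via the rank-nullity identity g(λ) = n − rank(A − λI):
  rank(A − (-4)·I) = 2, so dim ker(A − (-4)·I) = n − 2 = 2

Summary:
  λ = -4: algebraic multiplicity = 4, geometric multiplicity = 2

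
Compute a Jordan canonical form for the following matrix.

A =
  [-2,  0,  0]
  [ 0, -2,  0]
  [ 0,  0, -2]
J_1(-2) ⊕ J_1(-2) ⊕ J_1(-2)

The characteristic polynomial is
  det(x·I − A) = x^3 + 6*x^2 + 12*x + 8 = (x + 2)^3

Eigenvalues and multiplicities (the geometric multiplicity of λ is n − rank(A − λI), which equals the number of Jordan blocks for λ):
  λ = -2: algebraic multiplicity = 3, geometric multiplicity = 3

Determining the block sizes for each eigenvalue:
  λ = -2: gm = am = 3, so every block has size 1 → block sizes [1, 1, 1]

Assembling the blocks gives a Jordan form
J =
  [-2,  0,  0]
  [ 0, -2,  0]
  [ 0,  0, -2]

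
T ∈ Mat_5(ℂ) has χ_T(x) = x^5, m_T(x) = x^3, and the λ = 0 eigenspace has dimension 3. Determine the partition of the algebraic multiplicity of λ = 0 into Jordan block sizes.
Block sizes for λ = 0: [3, 1, 1]

Step 1 — from the characteristic polynomial, algebraic multiplicity of λ = 0 is 5. From dim ker(T − (0)·I) = 3, there are exactly 3 Jordan blocks for λ = 0.
Step 2 — from the minimal polynomial, the factor (x − 0)^3 tells us the largest block for λ = 0 has size 3.
Step 3 — with total size 5, 3 blocks, and largest block 3, the block sizes (in nonincreasing order) are [3, 1, 1].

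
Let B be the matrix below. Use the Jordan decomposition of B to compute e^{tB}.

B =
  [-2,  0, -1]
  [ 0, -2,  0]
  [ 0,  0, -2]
e^{tB} =
  [exp(-2*t), 0, -t*exp(-2*t)]
  [0, exp(-2*t), 0]
  [0, 0, exp(-2*t)]

Strategy: write B = P · J · P⁻¹ where J is a Jordan canonical form, so e^{tB} = P · e^{tJ} · P⁻¹, and e^{tJ} can be computed block-by-block.

B has Jordan form
J =
  [-2,  1,  0]
  [ 0, -2,  0]
  [ 0,  0, -2]
(up to reordering of blocks).

Per-block formulas:
  For a 1×1 block at λ = -2: exp(t · [-2]) = [e^(-2t)].
  For a 2×2 Jordan block J_2(-2): exp(t · J_2(-2)) = e^(-2t)·(I + t·N), where N is the 2×2 nilpotent shift.

After assembling e^{tJ} and conjugating by P, we get:

e^{tB} =
  [exp(-2*t), 0, -t*exp(-2*t)]
  [0, exp(-2*t), 0]
  [0, 0, exp(-2*t)]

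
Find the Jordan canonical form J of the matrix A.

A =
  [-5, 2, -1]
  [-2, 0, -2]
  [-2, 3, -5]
J_1(-4) ⊕ J_2(-3)

The characteristic polynomial is
  det(x·I − A) = x^3 + 10*x^2 + 33*x + 36 = (x + 3)^2*(x + 4)

Eigenvalues and multiplicities (the geometric multiplicity of λ is n − rank(A − λI), which equals the number of Jordan blocks for λ):
  λ = -4: algebraic multiplicity = 1, geometric multiplicity = 1
  λ = -3: algebraic multiplicity = 2, geometric multiplicity = 1

Determining the block sizes for each eigenvalue:
  λ = -4: one block (gm = 1), so the single block has size am = 1 → block sizes [1]
  λ = -3: one block (gm = 1), so the single block has size am = 2 → block sizes [2]

Assembling the blocks gives a Jordan form
J =
  [-4,  0,  0]
  [ 0, -3,  1]
  [ 0,  0, -3]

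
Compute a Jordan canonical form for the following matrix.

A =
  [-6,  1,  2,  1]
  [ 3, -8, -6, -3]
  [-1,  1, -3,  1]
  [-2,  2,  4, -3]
J_2(-5) ⊕ J_1(-5) ⊕ J_1(-5)

The characteristic polynomial is
  det(x·I − A) = x^4 + 20*x^3 + 150*x^2 + 500*x + 625 = (x + 5)^4

Eigenvalues and multiplicities (the geometric multiplicity of λ is n − rank(A − λI), which equals the number of Jordan blocks for λ):
  λ = -5: algebraic multiplicity = 4, geometric multiplicity = 3

Determining the block sizes for each eigenvalue:
  λ = -5: 3 blocks summing to 4 forces exactly one block of size 2 and the rest size 1 → block sizes [2, 1, 1]

Assembling the blocks gives a Jordan form
J =
  [-5,  1,  0,  0]
  [ 0, -5,  0,  0]
  [ 0,  0, -5,  0]
  [ 0,  0,  0, -5]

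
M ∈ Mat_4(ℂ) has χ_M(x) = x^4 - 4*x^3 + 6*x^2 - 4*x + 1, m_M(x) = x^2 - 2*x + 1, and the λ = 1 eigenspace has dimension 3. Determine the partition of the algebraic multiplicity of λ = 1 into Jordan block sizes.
Block sizes for λ = 1: [2, 1, 1]

Step 1 — from the characteristic polynomial, algebraic multiplicity of λ = 1 is 4. From dim ker(M − (1)·I) = 3, there are exactly 3 Jordan blocks for λ = 1.
Step 2 — from the minimal polynomial, the factor (x − 1)^2 tells us the largest block for λ = 1 has size 2.
Step 3 — with total size 4, 3 blocks, and largest block 2, the block sizes (in nonincreasing order) are [2, 1, 1].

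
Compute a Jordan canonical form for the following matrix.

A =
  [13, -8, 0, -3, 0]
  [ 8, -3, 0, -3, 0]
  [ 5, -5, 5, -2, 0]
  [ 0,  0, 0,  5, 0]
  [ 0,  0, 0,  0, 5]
J_2(5) ⊕ J_2(5) ⊕ J_1(5)

The characteristic polynomial is
  det(x·I − A) = x^5 - 25*x^4 + 250*x^3 - 1250*x^2 + 3125*x - 3125 = (x - 5)^5

Eigenvalues and multiplicities (the geometric multiplicity of λ is n − rank(A − λI), which equals the number of Jordan blocks for λ):
  λ = 5: algebraic multiplicity = 5, geometric multiplicity = 3

Determining the block sizes for each eigenvalue:
  λ = 5: with am = 5 and gm = 3, the partition is not yet determined (e.g. several partitions of 5 into 3 parts exist). Let N = A − (5)·I. Computing rank(N^1) = 2, rank(N^2) = 0; the number of blocks of size ≥ j is rank(N^{j−1}) − rank(N^j), giving [3, 2]. So we have 2 block(s) of size 2, 1 block(s) of size 1 → block sizes [2, 2, 1]

Assembling the blocks gives a Jordan form
J =
  [5, 1, 0, 0, 0]
  [0, 5, 0, 0, 0]
  [0, 0, 5, 1, 0]
  [0, 0, 0, 5, 0]
  [0, 0, 0, 0, 5]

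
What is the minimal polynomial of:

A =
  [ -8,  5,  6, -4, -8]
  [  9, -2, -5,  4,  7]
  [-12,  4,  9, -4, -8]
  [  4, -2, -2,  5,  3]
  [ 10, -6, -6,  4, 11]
x^3 - 9*x^2 + 27*x - 27

The characteristic polynomial is χ_A(x) = (x - 3)^5, so the eigenvalues are known. The minimal polynomial is
  m_A(x) = Π_λ (x − λ)^{k_λ}
where k_λ is the size of the *largest* Jordan block for λ (equivalently, the smallest k with (A − λI)^k v = 0 for every generalised eigenvector v of λ).

  λ = 3: largest Jordan block has size 3, contributing (x − 3)^3

So m_A(x) = (x - 3)^3 = x^3 - 9*x^2 + 27*x - 27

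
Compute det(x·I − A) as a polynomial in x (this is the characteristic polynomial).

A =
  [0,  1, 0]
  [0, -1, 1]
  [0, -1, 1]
x^3

Expanding det(x·I − A) (e.g. by cofactor expansion or by noting that A is similar to its Jordan form J, which has the same characteristic polynomial as A) gives
  χ_A(x) = x^3
which factors as x^3. The eigenvalues (with algebraic multiplicities) are λ = 0 with multiplicity 3.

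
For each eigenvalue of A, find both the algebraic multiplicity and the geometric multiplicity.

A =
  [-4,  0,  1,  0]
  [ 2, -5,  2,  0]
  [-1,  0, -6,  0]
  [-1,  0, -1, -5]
λ = -5: alg = 4, geom = 3

Step 1 — factor the characteristic polynomial to read off the algebraic multiplicities:
  χ_A(x) = (x + 5)^4

Step 2 — compute geometric multiplicities via the rank-nullity identity g(λ) = n − rank(A − λI):
  rank(A − (-5)·I) = 1, so dim ker(A − (-5)·I) = n − 1 = 3

Summary:
  λ = -5: algebraic multiplicity = 4, geometric multiplicity = 3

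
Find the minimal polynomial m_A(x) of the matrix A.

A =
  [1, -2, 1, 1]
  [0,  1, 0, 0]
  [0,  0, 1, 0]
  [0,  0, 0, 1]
x^2 - 2*x + 1

The characteristic polynomial is χ_A(x) = (x - 1)^4, so the eigenvalues are known. The minimal polynomial is
  m_A(x) = Π_λ (x − λ)^{k_λ}
where k_λ is the size of the *largest* Jordan block for λ (equivalently, the smallest k with (A − λI)^k v = 0 for every generalised eigenvector v of λ).

  λ = 1: largest Jordan block has size 2, contributing (x − 1)^2

So m_A(x) = (x - 1)^2 = x^2 - 2*x + 1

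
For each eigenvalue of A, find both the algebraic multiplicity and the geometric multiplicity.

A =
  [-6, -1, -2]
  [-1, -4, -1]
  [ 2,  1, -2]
λ = -4: alg = 3, geom = 1

Step 1 — factor the characteristic polynomial to read off the algebraic multiplicities:
  χ_A(x) = (x + 4)^3

Step 2 — compute geometric multiplicities via the rank-nullity identity g(λ) = n − rank(A − λI):
  rank(A − (-4)·I) = 2, so dim ker(A − (-4)·I) = n − 2 = 1

Summary:
  λ = -4: algebraic multiplicity = 3, geometric multiplicity = 1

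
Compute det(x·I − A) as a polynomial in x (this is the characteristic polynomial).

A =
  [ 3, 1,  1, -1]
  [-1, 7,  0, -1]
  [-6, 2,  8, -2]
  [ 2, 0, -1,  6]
x^4 - 24*x^3 + 216*x^2 - 864*x + 1296

Expanding det(x·I − A) (e.g. by cofactor expansion or by noting that A is similar to its Jordan form J, which has the same characteristic polynomial as A) gives
  χ_A(x) = x^4 - 24*x^3 + 216*x^2 - 864*x + 1296
which factors as (x - 6)^4. The eigenvalues (with algebraic multiplicities) are λ = 6 with multiplicity 4.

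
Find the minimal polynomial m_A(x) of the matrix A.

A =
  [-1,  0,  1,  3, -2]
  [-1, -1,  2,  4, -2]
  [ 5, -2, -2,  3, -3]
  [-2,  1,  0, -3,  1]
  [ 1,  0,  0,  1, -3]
x^3 + 6*x^2 + 12*x + 8

The characteristic polynomial is χ_A(x) = (x + 2)^5, so the eigenvalues are known. The minimal polynomial is
  m_A(x) = Π_λ (x − λ)^{k_λ}
where k_λ is the size of the *largest* Jordan block for λ (equivalently, the smallest k with (A − λI)^k v = 0 for every generalised eigenvector v of λ).

  λ = -2: largest Jordan block has size 3, contributing (x + 2)^3

So m_A(x) = (x + 2)^3 = x^3 + 6*x^2 + 12*x + 8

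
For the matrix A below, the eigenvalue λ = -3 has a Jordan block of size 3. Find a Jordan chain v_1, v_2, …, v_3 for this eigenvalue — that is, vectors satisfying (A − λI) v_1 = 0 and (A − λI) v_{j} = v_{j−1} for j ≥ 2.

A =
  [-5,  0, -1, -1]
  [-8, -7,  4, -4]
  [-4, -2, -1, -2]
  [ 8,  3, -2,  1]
A Jordan chain for λ = -3 of length 3:
v_1 = (-1, -4, -2, 4)ᵀ
v_2 = (0, -4, -2, 3)ᵀ
v_3 = (0, 1, 0, 0)ᵀ

Let N = A − (-3)·I. We want v_3 with N^3 v_3 = 0 but N^2 v_3 ≠ 0; then v_{j-1} := N · v_j for j = 3, …, 2.

Pick v_3 = (0, 1, 0, 0)ᵀ.
Then v_2 = N · v_3 = (0, -4, -2, 3)ᵀ.
Then v_1 = N · v_2 = (-1, -4, -2, 4)ᵀ.

Sanity check: (A − (-3)·I) v_1 = (0, 0, 0, 0)ᵀ = 0. ✓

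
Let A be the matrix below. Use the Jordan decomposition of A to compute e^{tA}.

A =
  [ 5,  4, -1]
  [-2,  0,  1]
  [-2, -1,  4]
e^{tA} =
  [-t^2*exp(3*t) + 2*t*exp(3*t) + exp(3*t), -3*t^2*exp(3*t)/2 + 4*t*exp(3*t), t^2*exp(3*t)/2 - t*exp(3*t)]
  [-2*t*exp(3*t), -3*t*exp(3*t) + exp(3*t), t*exp(3*t)]
  [-2*t^2*exp(3*t) - 2*t*exp(3*t), -3*t^2*exp(3*t) - t*exp(3*t), t^2*exp(3*t) + t*exp(3*t) + exp(3*t)]

Strategy: write A = P · J · P⁻¹ where J is a Jordan canonical form, so e^{tA} = P · e^{tJ} · P⁻¹, and e^{tJ} can be computed block-by-block.

A has Jordan form
J =
  [3, 1, 0]
  [0, 3, 1]
  [0, 0, 3]
(up to reordering of blocks).

Per-block formulas:
  For a 3×3 Jordan block J_3(3): exp(t · J_3(3)) = e^(3t)·(I + t·N + (t^2/2)·N^2), where N is the 3×3 nilpotent shift.

After assembling e^{tJ} and conjugating by P, we get:

e^{tA} =
  [-t^2*exp(3*t) + 2*t*exp(3*t) + exp(3*t), -3*t^2*exp(3*t)/2 + 4*t*exp(3*t), t^2*exp(3*t)/2 - t*exp(3*t)]
  [-2*t*exp(3*t), -3*t*exp(3*t) + exp(3*t), t*exp(3*t)]
  [-2*t^2*exp(3*t) - 2*t*exp(3*t), -3*t^2*exp(3*t) - t*exp(3*t), t^2*exp(3*t) + t*exp(3*t) + exp(3*t)]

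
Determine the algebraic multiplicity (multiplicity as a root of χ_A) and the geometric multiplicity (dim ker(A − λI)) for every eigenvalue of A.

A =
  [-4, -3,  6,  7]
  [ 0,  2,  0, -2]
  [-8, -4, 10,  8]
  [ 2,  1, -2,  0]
λ = 2: alg = 4, geom = 2

Step 1 — factor the characteristic polynomial to read off the algebraic multiplicities:
  χ_A(x) = (x - 2)^4

Step 2 — compute geometric multiplicities via the rank-nullity identity g(λ) = n − rank(A − λI):
  rank(A − (2)·I) = 2, so dim ker(A − (2)·I) = n − 2 = 2

Summary:
  λ = 2: algebraic multiplicity = 4, geometric multiplicity = 2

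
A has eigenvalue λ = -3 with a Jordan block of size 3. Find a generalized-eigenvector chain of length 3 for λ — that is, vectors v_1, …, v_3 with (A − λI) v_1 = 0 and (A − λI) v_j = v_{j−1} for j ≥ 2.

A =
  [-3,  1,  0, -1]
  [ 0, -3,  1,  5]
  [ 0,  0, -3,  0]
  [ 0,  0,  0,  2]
A Jordan chain for λ = -3 of length 3:
v_1 = (1, 0, 0, 0)ᵀ
v_2 = (0, 1, 0, 0)ᵀ
v_3 = (0, 0, 1, 0)ᵀ

Let N = A − (-3)·I. We want v_3 with N^3 v_3 = 0 but N^2 v_3 ≠ 0; then v_{j-1} := N · v_j for j = 3, …, 2.

Pick v_3 = (0, 0, 1, 0)ᵀ.
Then v_2 = N · v_3 = (0, 1, 0, 0)ᵀ.
Then v_1 = N · v_2 = (1, 0, 0, 0)ᵀ.

Sanity check: (A − (-3)·I) v_1 = (0, 0, 0, 0)ᵀ = 0. ✓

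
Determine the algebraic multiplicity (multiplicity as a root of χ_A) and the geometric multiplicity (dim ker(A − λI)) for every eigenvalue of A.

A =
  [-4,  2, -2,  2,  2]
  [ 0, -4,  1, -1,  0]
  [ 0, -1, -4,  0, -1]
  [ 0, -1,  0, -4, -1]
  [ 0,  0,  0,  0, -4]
λ = -4: alg = 5, geom = 3

Step 1 — factor the characteristic polynomial to read off the algebraic multiplicities:
  χ_A(x) = (x + 4)^5

Step 2 — compute geometric multiplicities via the rank-nullity identity g(λ) = n − rank(A − λI):
  rank(A − (-4)·I) = 2, so dim ker(A − (-4)·I) = n − 2 = 3

Summary:
  λ = -4: algebraic multiplicity = 5, geometric multiplicity = 3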